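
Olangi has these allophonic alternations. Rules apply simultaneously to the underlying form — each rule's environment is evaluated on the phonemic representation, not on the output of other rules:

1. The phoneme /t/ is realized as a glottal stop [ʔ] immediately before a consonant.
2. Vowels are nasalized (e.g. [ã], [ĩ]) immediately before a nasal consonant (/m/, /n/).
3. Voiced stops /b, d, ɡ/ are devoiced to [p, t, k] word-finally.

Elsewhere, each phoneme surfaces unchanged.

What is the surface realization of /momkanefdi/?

[mõmkãnefdi]

/m/ — not in any rule's target class → [m].
Rule 2 applies to /o/ (between /m/ and /m/: before a nasal consonant) → [õ].
/m/ — not in any rule's target class → [m].
/k/ (between /m/ and /a/): no rule targets it → [k].
/a/ meets the environment for rule 2 (before a nasal consonant) → [ã].
/n/ (between /a/ and /e/) is unaffected → [n].
/e/ — between /n/ and /f/; rule 2 does not apply here → [e].
/f/ — not in any rule's target class → [f].
/d/ — between /f/ and /i/; rule 3 does not apply here → [d].
/i/ — word-final; rule 2 does not apply here → [i].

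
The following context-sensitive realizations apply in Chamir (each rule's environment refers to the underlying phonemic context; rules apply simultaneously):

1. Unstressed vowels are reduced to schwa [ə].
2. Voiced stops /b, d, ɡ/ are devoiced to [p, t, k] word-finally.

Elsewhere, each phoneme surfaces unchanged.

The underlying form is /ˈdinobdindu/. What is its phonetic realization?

[ˈdinəbdəndə]

/d/ (word-initial) is in the target of rule 2 but the environment (word-finally) is not met → [d].
/i/ (between /d/ and /n/) is in the target of rule 1 but the environment (in an unstressed syllable) is not met → [i].
/n/ stays [n].
Rule 1 applies to /o/ (between /n/ and /b/: in an unstressed syllable) → [ə].
/b/ (between /o/ and /d/): rule 2 targets it, but not word-finally → unchanged [b].
/d/ — between /b/ and /i/; rule 2 does not apply here → [d].
/i/ meets the environment for rule 1 (in an unstressed syllable) → [ə].
/n/ — not in any rule's target class → [n].
/d/ (between /n/ and /u/) fails the environment for rule 2, so it stays [d].
/u/ (word-final) occurs in an unstressed syllable → [ə] by rule 1.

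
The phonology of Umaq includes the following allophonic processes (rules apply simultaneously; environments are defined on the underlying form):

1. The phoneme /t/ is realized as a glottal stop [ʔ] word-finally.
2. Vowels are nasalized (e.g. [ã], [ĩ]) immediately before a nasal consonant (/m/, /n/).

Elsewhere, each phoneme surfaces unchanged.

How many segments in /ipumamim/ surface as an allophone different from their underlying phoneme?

3

Segments that undergo a rule: /u/ → [ũ] (rule 2); /a/ → [ã] (rule 2); /i/ → [ĩ] (rule 2).
All other segments surface unchanged.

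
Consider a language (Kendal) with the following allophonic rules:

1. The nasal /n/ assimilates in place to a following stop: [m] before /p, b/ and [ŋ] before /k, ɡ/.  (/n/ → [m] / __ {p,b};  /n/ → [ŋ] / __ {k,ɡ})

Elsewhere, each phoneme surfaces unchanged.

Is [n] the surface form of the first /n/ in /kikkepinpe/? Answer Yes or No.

Rule 1 applies to /n/ (between /i/ and /p/: before a labial or velar stop) → [m].
The actual realization is [m], not [n].

No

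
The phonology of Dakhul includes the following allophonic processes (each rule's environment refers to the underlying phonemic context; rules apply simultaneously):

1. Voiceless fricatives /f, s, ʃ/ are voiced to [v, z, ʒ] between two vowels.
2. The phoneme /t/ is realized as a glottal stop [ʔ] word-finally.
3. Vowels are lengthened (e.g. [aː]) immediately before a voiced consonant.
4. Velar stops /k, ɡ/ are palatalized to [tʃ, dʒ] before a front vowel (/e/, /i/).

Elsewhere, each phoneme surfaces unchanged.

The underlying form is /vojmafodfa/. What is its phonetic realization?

/v/ — not in any rule's target class → [v].
Rule 3 applies to /o/ (between /v/ and /j/: before a voiced consonant) → [oː].
/j/ — not in any rule's target class → [j].
/m/ — not in any rule's target class → [m].
/a/ (between /m/ and /f/) is in the target of rule 3 but the environment (before a voiced consonant) is not met → [a].
Rule 1 applies to /f/ (between /a/ and /o/: between two vowels) → [v].
/o/ meets the environment for rule 3 (before a voiced consonant) → [oː].
/d/ (between /o/ and /f/) is unaffected → [d].
/f/ (between /d/ and /a/) is in the target of rule 1 but the environment (between two vowels) is not met → [f].
/a/ (word-final) fails the environment for rule 3, so it stays [a].

[voːjmavoːdfa]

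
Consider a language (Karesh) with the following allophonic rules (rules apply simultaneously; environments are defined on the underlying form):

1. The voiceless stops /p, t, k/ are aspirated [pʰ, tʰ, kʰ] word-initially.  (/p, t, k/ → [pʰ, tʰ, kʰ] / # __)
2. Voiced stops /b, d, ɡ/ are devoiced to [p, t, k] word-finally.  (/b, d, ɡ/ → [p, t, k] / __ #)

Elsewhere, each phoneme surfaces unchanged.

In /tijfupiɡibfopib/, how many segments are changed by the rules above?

2

Segments that undergo a rule: /t/ → [tʰ] (rule 1); /b/ → [p] (rule 2).
All other segments surface unchanged.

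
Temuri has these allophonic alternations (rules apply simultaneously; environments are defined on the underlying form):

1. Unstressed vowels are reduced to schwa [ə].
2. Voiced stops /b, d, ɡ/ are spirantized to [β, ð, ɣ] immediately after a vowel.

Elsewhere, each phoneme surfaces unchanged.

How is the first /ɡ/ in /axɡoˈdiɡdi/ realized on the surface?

/ɡ/ — between /x/ and /o/; rule 2 does not apply here → [ɡ].

[ɡ]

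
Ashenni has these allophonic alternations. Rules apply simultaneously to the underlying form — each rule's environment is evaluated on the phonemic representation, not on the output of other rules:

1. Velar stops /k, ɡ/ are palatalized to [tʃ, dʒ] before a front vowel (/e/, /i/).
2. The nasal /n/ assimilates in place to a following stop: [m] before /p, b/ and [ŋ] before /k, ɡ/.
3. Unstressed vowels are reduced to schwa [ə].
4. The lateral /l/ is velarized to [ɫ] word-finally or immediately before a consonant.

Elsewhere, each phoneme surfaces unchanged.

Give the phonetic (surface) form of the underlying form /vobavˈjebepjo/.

/v/ (word-initial): no rule targets it → [v].
/o/ (between /v/ and /b/): in an unstressed syllable, so rule 3 applies → [ə].
/b/ — not in any rule's target class → [b].
/a/ (between /b/ and /v/) occurs in an unstressed syllable → [ə] by rule 3.
/v/ — not in any rule's target class → [v].
/j/ — not in any rule's target class → [j].
/e/ (between /j/ and /b/): rule 3 targets it, but not in an unstressed syllable → unchanged [e].
/b/ (between /e/ and /e/) is unaffected → [b].
/e/ (between /b/ and /p/) occurs in an unstressed syllable → [ə] by rule 3.
/p/ — not in any rule's target class → [p].
/j/ (between /p/ and /o/) is unaffected → [j].
/o/ meets the environment for rule 3 (in an unstressed syllable) → [ə].

[vəbəvˈjebəpjə]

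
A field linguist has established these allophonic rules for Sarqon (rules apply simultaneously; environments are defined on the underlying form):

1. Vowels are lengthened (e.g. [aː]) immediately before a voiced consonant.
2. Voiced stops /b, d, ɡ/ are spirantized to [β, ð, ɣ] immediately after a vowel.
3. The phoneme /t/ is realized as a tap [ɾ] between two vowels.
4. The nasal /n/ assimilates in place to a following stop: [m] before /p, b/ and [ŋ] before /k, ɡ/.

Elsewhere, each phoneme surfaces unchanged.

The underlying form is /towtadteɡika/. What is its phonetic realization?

[toːwtaːðteːɣika]

/t/ (word-initial) is in the target of rule 3 but the environment (between two vowels) is not met → [t].
Rule 1 applies to /o/ (between /t/ and /w/: before a voiced consonant) → [oː].
/w/ (between /o/ and /t/): no rule targets it → [w].
/t/ — between /w/ and /a/; rule 3 does not apply here → [t].
/a/ meets the environment for rule 1 (before a voiced consonant) → [aː].
/d/ (between /a/ and /t/) occurs immediately after a vowel → [ð] by rule 2.
/t/ (between /d/ and /e/): rule 3 targets it, but not between two vowels → unchanged [t].
/e/ — between /t/ and /ɡ/, before a voiced consonant — surfaces as [eː] (rule 1).
/ɡ/ meets the environment for rule 2 (immediately after a vowel) → [ɣ].
/i/ (between /ɡ/ and /k/) fails the environment for rule 1, so it stays [i].
/k/ (between /i/ and /a/) is unaffected → [k].
/a/ (word-final): rule 1 targets it, but not before a voiced consonant → unchanged [a].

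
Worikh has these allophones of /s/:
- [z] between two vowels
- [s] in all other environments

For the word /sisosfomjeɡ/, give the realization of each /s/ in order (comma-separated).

Occurrence 1 (position 1): no conditioning environment matches → elsewhere allophone [s].
Occurrence 2 (position 3): between two vowels → [z].
Occurrence 3 (position 5): no conditioning environment matches → elsewhere allophone [s].

[s], [z], [s]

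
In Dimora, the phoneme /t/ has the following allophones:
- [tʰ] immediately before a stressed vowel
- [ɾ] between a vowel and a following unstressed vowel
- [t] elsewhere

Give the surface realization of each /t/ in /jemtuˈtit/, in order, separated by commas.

Occurrence 1 (position 4): no conditioning environment matches → elsewhere allophone [t].
Occurrence 2 (position 6): immediately before a stressed vowel → [tʰ].
Occurrence 3 (position 8): no conditioning environment matches → elsewhere allophone [t].

[t], [tʰ], [t]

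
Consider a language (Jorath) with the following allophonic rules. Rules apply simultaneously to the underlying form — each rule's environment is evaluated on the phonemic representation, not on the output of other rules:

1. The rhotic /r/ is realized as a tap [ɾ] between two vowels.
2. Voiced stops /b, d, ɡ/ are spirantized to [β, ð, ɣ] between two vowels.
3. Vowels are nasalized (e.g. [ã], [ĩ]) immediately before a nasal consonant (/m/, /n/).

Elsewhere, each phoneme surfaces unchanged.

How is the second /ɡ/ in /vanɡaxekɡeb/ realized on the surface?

[ɡ]

/ɡ/ (between /k/ and /e/) is in the target of rule 2 but the environment (between two vowels) is not met → [ɡ].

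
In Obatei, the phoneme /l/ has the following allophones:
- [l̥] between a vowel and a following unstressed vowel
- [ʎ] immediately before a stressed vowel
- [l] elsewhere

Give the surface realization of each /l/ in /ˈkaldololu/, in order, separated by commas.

Occurrence 1 (position 3): no conditioning environment matches → elsewhere allophone [l].
Occurrence 2 (position 6): between a vowel and a following unstressed vowel → [l̥].
Occurrence 3 (position 8): between a vowel and a following unstressed vowel → [l̥].

[l], [l̥], [l̥]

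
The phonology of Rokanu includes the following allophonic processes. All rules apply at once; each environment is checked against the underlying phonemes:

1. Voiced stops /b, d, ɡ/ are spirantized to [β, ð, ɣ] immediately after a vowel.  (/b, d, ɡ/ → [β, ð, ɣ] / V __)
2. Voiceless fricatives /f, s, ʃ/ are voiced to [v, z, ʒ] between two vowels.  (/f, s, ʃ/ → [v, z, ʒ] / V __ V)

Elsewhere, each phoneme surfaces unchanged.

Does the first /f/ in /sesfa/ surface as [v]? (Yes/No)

No

/f/ (between /s/ and /a/) is in the target of rule 2 but the environment (between two vowels) is not met → [f].
The actual realization is [f], not [v].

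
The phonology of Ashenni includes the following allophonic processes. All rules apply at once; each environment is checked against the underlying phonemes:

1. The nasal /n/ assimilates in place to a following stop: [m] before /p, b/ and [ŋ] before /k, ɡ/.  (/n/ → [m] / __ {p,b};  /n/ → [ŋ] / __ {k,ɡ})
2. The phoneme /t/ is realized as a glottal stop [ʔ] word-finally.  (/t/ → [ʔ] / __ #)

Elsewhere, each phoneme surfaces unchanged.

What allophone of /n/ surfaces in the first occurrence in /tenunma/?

[n]

/n/ — between /e/ and /u/; rule 1 does not apply here → [n].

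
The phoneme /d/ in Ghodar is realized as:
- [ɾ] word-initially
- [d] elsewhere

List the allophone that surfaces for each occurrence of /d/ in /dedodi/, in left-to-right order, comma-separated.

Occurrence 1 (position 1): word-initially → [ɾ].
Occurrence 2 (position 3): no conditioning environment matches → elsewhere allophone [d].
Occurrence 3 (position 5): no conditioning environment matches → elsewhere allophone [d].

[ɾ], [d], [d]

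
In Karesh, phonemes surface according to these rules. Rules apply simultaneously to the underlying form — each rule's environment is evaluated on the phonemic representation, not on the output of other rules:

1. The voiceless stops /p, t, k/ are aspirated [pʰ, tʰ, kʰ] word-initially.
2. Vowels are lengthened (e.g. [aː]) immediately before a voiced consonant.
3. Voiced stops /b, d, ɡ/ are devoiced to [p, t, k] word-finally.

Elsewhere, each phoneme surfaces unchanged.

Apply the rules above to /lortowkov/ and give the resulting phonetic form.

[loːrtoːwkoːv]

/o/ — between /l/ and /r/, before a voiced consonant — surfaces as [oː] (rule 2).
/t/ — between /r/ and /o/; rule 1 does not apply here → [t].
/o/ (between /t/ and /w/) occurs before a voiced consonant → [oː] by rule 2.
/k/ — between /w/ and /o/; rule 1 does not apply here → [k].
/o/ meets the environment for rule 2 (before a voiced consonant) → [oː].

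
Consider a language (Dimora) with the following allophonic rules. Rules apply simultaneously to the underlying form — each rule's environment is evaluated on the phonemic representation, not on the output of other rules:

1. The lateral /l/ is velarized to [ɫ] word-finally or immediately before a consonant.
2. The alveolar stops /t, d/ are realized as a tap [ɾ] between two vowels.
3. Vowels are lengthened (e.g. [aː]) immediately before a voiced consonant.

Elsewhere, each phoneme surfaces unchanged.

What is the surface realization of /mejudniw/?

[meːjuːdniːw]

/e/ — between /m/ and /j/, before a voiced consonant — surfaces as [eː] (rule 3).
/u/ (between /j/ and /d/) occurs before a voiced consonant → [uː] by rule 3.
/d/ (between /u/ and /n/) is in the target of rule 2 but the environment (between two vowels) is not met → [d].
/i/ — between /n/ and /w/, before a voiced consonant — surfaces as [iː] (rule 3).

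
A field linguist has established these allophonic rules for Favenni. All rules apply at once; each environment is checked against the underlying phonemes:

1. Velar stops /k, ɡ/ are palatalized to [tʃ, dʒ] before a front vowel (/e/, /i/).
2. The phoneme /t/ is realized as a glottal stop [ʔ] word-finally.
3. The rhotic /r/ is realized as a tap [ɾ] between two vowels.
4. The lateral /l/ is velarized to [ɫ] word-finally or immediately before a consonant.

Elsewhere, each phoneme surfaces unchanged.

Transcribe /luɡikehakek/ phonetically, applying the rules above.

[ludʒitʃehatʃek]

/l/ — word-initial; rule 4 does not apply here → [l].
/u/ (between /l/ and /ɡ/): no rule targets it → [u].
/ɡ/ — between /u/ and /i/, before a front vowel — surfaces as [dʒ] (rule 1).
/i/ (between /ɡ/ and /k/) is unaffected → [i].
/k/ (between /i/ and /e/) occurs before a front vowel → [tʃ] by rule 1.
/e/ — not in any rule's target class → [e].
/h/ (between /e/ and /a/) is unaffected → [h].
/a/ — not in any rule's target class → [a].
/k/ meets the environment for rule 1 (before a front vowel) → [tʃ].
/e/ — not in any rule's target class → [e].
/k/ (word-final): rule 1 targets it, but not before a front vowel → unchanged [k].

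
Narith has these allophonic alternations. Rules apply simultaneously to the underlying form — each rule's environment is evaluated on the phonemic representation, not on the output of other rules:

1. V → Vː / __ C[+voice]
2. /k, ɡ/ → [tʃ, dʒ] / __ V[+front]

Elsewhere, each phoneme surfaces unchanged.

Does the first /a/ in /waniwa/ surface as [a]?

No

/a/ (between /w/ and /n/) occurs before a voiced consonant → [aː] by rule 1.
The actual realization is [aː], not [a].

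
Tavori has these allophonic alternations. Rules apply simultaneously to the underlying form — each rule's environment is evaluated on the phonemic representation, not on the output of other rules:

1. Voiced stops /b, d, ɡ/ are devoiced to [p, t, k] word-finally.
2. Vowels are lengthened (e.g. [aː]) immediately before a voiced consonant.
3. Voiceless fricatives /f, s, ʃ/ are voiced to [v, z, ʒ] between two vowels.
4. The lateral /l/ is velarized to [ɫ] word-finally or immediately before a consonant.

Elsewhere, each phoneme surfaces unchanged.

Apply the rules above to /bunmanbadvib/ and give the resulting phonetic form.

[buːnmaːnbaːdviːp]

/b/ (word-initial) is in the target of rule 1 but the environment (word-finally) is not met → [b].
/u/ (between /b/ and /n/) occurs before a voiced consonant → [uː] by rule 2.
/n/ stays [n].
/m/ (between /n/ and /a/) is unaffected → [m].
Rule 2 applies to /a/ (between /m/ and /n/: before a voiced consonant) → [aː].
/n/ — not in any rule's target class → [n].
/b/ (between /n/ and /a/): rule 1 targets it, but not word-finally → unchanged [b].
/a/ — between /b/ and /d/, before a voiced consonant — surfaces as [aː] (rule 2).
/d/ (between /a/ and /v/): rule 1 targets it, but not word-finally → unchanged [d].
/v/ (between /d/ and /i/) is unaffected → [v].
/i/ — between /v/ and /b/, before a voiced consonant — surfaces as [iː] (rule 2).
/b/ — word-final, word-finally — surfaces as [p] (rule 1).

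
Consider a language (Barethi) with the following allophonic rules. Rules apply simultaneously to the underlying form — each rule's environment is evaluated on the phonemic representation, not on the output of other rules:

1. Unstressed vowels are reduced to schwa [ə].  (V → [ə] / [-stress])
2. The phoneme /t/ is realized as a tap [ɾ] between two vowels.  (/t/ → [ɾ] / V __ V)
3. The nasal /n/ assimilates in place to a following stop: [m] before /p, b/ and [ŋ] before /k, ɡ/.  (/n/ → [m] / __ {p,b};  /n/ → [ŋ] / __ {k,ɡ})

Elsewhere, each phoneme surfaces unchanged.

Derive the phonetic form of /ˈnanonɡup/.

[ˈnanəŋɡəp]

/n/ (word-initial): rule 3 targets it, but not before a labial or velar stop → unchanged [n].
/a/ — between /n/ and /n/; rule 1 does not apply here → [a].
/n/ (between /a/ and /o/) fails the environment for rule 3, so it stays [n].
/o/ — between /n/ and /n/, in an unstressed syllable — surfaces as [ə] (rule 1).
/n/ — between /o/ and /ɡ/, before a labial or velar stop — surfaces as [ŋ] (rule 3).
/ɡ/ — not in any rule's target class → [ɡ].
/u/ (between /ɡ/ and /p/) occurs in an unstressed syllable → [ə] by rule 1.
/p/ (word-final) is unaffected → [p].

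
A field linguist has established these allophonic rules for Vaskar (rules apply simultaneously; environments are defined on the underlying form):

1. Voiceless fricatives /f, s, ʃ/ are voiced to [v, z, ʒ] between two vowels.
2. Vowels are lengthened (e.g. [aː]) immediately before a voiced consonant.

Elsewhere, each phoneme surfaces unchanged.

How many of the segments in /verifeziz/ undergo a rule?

4

Segments that undergo a rule: /e/ → [eː] (rule 2); /f/ → [v] (rule 1); /e/ → [eː] (rule 2); /i/ → [iː] (rule 2).
All other segments surface unchanged.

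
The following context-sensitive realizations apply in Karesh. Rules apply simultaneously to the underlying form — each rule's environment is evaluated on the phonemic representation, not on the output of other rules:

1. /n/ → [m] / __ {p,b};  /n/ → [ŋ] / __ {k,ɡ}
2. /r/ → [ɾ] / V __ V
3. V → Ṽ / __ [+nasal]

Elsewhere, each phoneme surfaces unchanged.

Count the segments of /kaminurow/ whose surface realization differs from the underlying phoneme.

3

Segments that undergo a rule: /a/ → [ã] (rule 3); /i/ → [ĩ] (rule 3); /r/ → [ɾ] (rule 2).
All other segments surface unchanged.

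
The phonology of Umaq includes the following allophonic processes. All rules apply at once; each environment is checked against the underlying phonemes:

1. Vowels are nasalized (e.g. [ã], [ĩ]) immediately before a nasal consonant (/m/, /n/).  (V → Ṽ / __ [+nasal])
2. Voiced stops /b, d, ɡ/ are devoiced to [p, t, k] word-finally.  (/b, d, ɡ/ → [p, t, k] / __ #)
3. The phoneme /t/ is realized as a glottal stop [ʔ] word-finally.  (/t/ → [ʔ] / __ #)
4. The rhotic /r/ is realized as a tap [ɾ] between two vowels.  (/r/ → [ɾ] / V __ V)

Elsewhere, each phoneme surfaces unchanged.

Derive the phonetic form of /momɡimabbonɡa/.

/m/ (word-initial) is unaffected → [m].
/o/ — between /m/ and /m/, before a nasal consonant — surfaces as [õ] (rule 1).
/m/ — not in any rule's target class → [m].
/ɡ/ (between /m/ and /i/): rule 2 targets it, but not word-finally → unchanged [ɡ].
/i/ — between /ɡ/ and /m/, before a nasal consonant — surfaces as [ĩ] (rule 1).
/m/ stays [m].
/a/ (between /m/ and /b/) fails the environment for rule 1, so it stays [a].
/b/ (between /a/ and /b/) is in the target of rule 2 but the environment (word-finally) is not met → [b].
/b/ (between /b/ and /o/) is in the target of rule 2 but the environment (word-finally) is not met → [b].
/o/ meets the environment for rule 1 (before a nasal consonant) → [õ].
/n/ (between /o/ and /ɡ/) is unaffected → [n].
/ɡ/ (between /n/ and /a/): rule 2 targets it, but not word-finally → unchanged [ɡ].
/a/ (word-final) is in the target of rule 1 but the environment (before a nasal consonant) is not met → [a].

[mõmɡĩmabbõnɡa]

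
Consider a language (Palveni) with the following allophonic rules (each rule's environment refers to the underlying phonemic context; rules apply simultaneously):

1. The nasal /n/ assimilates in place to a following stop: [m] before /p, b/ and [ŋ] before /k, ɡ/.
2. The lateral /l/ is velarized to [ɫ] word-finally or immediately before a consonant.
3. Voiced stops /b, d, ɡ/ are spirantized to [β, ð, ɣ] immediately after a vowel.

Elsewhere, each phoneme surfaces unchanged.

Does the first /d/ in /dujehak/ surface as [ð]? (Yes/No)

No

/d/ — word-initial; rule 3 does not apply here → [d].
The actual realization is [d], not [ð].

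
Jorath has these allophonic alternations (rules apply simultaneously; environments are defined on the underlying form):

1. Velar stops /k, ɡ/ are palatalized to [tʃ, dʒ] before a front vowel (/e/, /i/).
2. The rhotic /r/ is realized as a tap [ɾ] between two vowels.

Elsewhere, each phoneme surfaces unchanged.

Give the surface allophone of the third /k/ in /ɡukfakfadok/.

[k]

/k/ (word-final): rule 1 targets it, but not before a front vowel → unchanged [k].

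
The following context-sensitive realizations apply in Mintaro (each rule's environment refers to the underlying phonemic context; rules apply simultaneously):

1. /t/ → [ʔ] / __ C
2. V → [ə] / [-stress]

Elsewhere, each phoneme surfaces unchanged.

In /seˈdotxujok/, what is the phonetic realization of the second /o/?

[ə]

/o/ (between /j/ and /k/) occurs in an unstressed syllable → [ə] by rule 2.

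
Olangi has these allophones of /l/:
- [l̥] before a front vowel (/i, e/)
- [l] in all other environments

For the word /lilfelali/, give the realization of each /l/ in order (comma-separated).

Occurrence 1 (position 1): before a front vowel (/i, e/) → [l̥].
Occurrence 2 (position 3): no conditioning environment matches → elsewhere allophone [l].
Occurrence 3 (position 6): no conditioning environment matches → elsewhere allophone [l].
Occurrence 4 (position 8): before a front vowel (/i, e/) → [l̥].

[l̥], [l], [l], [l̥]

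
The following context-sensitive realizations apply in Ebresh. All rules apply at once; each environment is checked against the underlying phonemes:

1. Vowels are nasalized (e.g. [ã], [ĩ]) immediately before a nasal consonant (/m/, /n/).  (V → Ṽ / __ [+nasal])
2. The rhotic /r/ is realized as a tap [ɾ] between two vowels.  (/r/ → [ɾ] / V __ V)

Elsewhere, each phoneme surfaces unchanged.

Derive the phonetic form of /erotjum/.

[eɾotjũm]

/e/ (word-initial): rule 1 targets it, but not before a nasal consonant → unchanged [e].
/r/ meets the environment for rule 2 (between two vowels) → [ɾ].
/o/ (between /r/ and /t/) fails the environment for rule 1, so it stays [o].
/t/ — not in any rule's target class → [t].
/j/ (between /t/ and /u/): no rule targets it → [j].
/u/ (between /j/ and /m/) occurs before a nasal consonant → [ũ] by rule 1.
/m/ (word-final): no rule targets it → [m].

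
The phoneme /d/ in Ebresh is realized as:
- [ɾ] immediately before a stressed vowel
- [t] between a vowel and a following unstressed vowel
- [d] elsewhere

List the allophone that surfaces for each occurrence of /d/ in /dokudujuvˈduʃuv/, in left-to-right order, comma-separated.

Occurrence 1 (position 1): no conditioning environment matches → elsewhere allophone [d].
Occurrence 2 (position 5): between a vowel and a following unstressed vowel → [t].
Occurrence 3 (position 10): immediately before a stressed vowel → [ɾ].

[d], [t], [ɾ]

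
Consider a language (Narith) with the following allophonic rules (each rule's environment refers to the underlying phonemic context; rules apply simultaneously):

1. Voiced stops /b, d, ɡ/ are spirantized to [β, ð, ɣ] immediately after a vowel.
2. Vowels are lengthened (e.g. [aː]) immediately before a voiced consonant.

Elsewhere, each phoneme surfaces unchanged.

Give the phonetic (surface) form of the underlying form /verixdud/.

/e/ (between /v/ and /r/) occurs before a voiced consonant → [eː] by rule 2.
/i/ (between /r/ and /x/) fails the environment for rule 2, so it stays [i].
/d/ (between /x/ and /u/): rule 1 targets it, but not immediately after a vowel → unchanged [d].
/u/ meets the environment for rule 2 (before a voiced consonant) → [uː].
Rule 1 applies to /d/ (word-final: immediately after a vowel) → [ð].

[veːrixduːð]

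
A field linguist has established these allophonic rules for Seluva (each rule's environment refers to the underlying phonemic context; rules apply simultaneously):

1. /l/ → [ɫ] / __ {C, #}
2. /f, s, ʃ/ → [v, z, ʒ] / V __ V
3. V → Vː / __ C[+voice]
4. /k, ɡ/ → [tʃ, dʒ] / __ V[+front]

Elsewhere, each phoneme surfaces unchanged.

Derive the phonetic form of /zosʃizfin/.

/o/ (between /z/ and /s/): rule 3 targets it, but not before a voiced consonant → unchanged [o].
/s/ (between /o/ and /ʃ/) fails the environment for rule 2, so it stays [s].
/ʃ/ (between /s/ and /i/) fails the environment for rule 2, so it stays [ʃ].
/i/ (between /ʃ/ and /z/): before a voiced consonant, so rule 3 applies → [iː].
/f/ (between /z/ and /i/): rule 2 targets it, but not between two vowels → unchanged [f].
/i/ (between /f/ and /n/): before a voiced consonant, so rule 3 applies → [iː].

[zosʃiːzfiːn]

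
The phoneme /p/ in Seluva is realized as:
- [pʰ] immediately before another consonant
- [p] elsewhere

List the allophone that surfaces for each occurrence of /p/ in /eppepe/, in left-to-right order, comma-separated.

[pʰ], [p], [p]

Occurrence 1 (position 2): immediately before another consonant → [pʰ].
Occurrence 2 (position 3): no conditioning environment matches → elsewhere allophone [p].
Occurrence 3 (position 5): no conditioning environment matches → elsewhere allophone [p].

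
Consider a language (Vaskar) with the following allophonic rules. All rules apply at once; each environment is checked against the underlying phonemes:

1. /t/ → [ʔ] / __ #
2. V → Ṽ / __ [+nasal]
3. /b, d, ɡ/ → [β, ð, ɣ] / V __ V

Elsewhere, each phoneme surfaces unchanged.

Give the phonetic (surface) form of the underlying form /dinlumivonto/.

/d/ — word-initial; rule 3 does not apply here → [d].
/i/ meets the environment for rule 2 (before a nasal consonant) → [ĩ].
/n/ — not in any rule's target class → [n].
/l/ stays [l].
Rule 2 applies to /u/ (between /l/ and /m/: before a nasal consonant) → [ũ].
/m/ — not in any rule's target class → [m].
/i/ (between /m/ and /v/) fails the environment for rule 2, so it stays [i].
/v/ stays [v].
/o/ — between /v/ and /n/, before a nasal consonant — surfaces as [õ] (rule 2).
/n/ — not in any rule's target class → [n].
/t/ (between /n/ and /o/): rule 1 targets it, but not word-finally → unchanged [t].
/o/ — word-final; rule 2 does not apply here → [o].

[dĩnlũmivõnto]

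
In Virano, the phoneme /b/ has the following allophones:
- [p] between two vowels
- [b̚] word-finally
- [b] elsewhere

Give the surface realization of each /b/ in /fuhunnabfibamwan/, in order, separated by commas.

[b], [p]

Occurrence 1 (position 8): no conditioning environment matches → elsewhere allophone [b].
Occurrence 2 (position 11): between two vowels → [p].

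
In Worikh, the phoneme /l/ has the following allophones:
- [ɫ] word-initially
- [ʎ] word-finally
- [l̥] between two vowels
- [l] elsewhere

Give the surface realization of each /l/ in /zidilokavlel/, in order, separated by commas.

Occurrence 1 (position 5): between two vowels → [l̥].
Occurrence 2 (position 10): no conditioning environment matches → elsewhere allophone [l].
Occurrence 3 (position 12): word-finally → [ʎ].

[l̥], [l], [ʎ]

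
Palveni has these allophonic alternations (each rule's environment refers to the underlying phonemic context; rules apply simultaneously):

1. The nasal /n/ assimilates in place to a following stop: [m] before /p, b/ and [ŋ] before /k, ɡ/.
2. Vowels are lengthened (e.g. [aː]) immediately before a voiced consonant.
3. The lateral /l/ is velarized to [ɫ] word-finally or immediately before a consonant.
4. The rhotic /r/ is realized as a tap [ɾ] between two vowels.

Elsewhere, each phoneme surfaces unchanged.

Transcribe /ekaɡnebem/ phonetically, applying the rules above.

[ekaːɡneːbeːm]

/e/ (word-initial): rule 2 targets it, but not before a voiced consonant → unchanged [e].
/k/ (between /e/ and /a/): no rule targets it → [k].
/a/ (between /k/ and /ɡ/): before a voiced consonant, so rule 2 applies → [aː].
/ɡ/ (between /a/ and /n/): no rule targets it → [ɡ].
/n/ (between /ɡ/ and /e/) fails the environment for rule 1, so it stays [n].
/e/ (between /n/ and /b/) occurs before a voiced consonant → [eː] by rule 2.
/b/ — not in any rule's target class → [b].
Rule 2 applies to /e/ (between /b/ and /m/: before a voiced consonant) → [eː].
/m/ — not in any rule's target class → [m].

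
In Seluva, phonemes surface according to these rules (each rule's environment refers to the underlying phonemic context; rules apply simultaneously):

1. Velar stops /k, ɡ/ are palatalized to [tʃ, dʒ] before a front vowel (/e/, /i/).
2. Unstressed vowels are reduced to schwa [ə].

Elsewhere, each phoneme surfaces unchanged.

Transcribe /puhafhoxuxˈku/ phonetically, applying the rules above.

[pəhəfhəxəxˈku]

/p/ (word-initial): no rule targets it → [p].
/u/ (between /p/ and /h/) occurs in an unstressed syllable → [ə] by rule 2.
/h/ (between /u/ and /a/) is unaffected → [h].
/a/ (between /h/ and /f/): in an unstressed syllable, so rule 2 applies → [ə].
/f/ — not in any rule's target class → [f].
/h/ (between /f/ and /o/): no rule targets it → [h].
Rule 2 applies to /o/ (between /h/ and /x/: in an unstressed syllable) → [ə].
/x/ stays [x].
/u/ meets the environment for rule 2 (in an unstressed syllable) → [ə].
/x/ (between /u/ and /k/): no rule targets it → [x].
/k/ (between /x/ and /u/): rule 1 targets it, but not before a front vowel → unchanged [k].
/u/ (word-final) is in the target of rule 2 but the environment (in an unstressed syllable) is not met → [u].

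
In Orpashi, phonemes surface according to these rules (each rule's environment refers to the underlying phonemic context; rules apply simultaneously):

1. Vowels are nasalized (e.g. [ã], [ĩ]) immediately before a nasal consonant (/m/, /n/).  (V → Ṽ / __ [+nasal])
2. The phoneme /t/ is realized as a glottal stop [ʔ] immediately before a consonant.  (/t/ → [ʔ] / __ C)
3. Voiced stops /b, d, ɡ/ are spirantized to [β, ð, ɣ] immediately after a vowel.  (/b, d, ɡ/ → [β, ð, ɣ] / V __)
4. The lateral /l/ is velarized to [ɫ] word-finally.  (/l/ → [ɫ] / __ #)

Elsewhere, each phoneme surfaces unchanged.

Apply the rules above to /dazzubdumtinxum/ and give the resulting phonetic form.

/d/ (word-initial) fails the environment for rule 3, so it stays [d].
/a/ (between /d/ and /z/) is in the target of rule 1 but the environment (before a nasal consonant) is not met → [a].
/z/ — not in any rule's target class → [z].
/z/ stays [z].
/u/ (between /z/ and /b/): rule 1 targets it, but not before a nasal consonant → unchanged [u].
Rule 3 applies to /b/ (between /u/ and /d/: immediately after a vowel) → [β].
/d/ (between /b/ and /u/) fails the environment for rule 3, so it stays [d].
/u/ (between /d/ and /m/): before a nasal consonant, so rule 1 applies → [ũ].
/m/ (between /u/ and /t/): no rule targets it → [m].
/t/ (between /m/ and /i/): rule 2 targets it, but not immediately before a consonant → unchanged [t].
Rule 1 applies to /i/ (between /t/ and /n/: before a nasal consonant) → [ĩ].
/n/ stays [n].
/x/ (between /n/ and /u/): no rule targets it → [x].
Rule 1 applies to /u/ (between /x/ and /m/: before a nasal consonant) → [ũ].
/m/ (word-final): no rule targets it → [m].

[dazzuβdũmtĩnxũm]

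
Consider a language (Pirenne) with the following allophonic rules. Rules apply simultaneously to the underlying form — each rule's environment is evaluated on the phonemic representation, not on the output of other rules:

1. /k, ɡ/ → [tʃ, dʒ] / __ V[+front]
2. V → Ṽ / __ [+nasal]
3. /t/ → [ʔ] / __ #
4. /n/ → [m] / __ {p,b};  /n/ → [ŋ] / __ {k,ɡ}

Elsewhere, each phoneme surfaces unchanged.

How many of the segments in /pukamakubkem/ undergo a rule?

3

Segments that undergo a rule: /a/ → [ã] (rule 2); /k/ → [tʃ] (rule 1); /e/ → [ẽ] (rule 2).
All other segments surface unchanged.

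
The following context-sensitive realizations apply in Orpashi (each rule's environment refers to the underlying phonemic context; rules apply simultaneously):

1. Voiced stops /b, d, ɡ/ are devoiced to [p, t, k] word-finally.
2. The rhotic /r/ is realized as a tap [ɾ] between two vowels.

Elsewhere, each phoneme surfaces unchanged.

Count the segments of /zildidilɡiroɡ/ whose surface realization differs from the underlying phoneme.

2

Segments that undergo a rule: /r/ → [ɾ] (rule 2); /ɡ/ → [k] (rule 1).
All other segments surface unchanged.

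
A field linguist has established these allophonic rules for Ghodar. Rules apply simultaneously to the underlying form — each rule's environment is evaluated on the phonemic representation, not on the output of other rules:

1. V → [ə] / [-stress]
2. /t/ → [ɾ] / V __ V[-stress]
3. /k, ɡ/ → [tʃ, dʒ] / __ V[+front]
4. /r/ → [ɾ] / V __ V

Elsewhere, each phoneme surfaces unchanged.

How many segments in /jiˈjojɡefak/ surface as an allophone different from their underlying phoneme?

4

Segments that undergo a rule: /i/ → [ə] (rule 1); /ɡ/ → [dʒ] (rule 3); /e/ → [ə] (rule 1); /a/ → [ə] (rule 1).
All other segments surface unchanged.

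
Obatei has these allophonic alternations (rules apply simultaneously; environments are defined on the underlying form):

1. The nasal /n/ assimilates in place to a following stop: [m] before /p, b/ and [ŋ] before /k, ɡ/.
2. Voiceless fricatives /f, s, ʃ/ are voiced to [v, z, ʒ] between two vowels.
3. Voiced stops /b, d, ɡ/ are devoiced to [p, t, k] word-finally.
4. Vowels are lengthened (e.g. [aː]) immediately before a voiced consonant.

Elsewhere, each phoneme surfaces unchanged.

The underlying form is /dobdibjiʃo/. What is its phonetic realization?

/d/ (word-initial) is in the target of rule 3 but the environment (word-finally) is not met → [d].
/o/ — between /d/ and /b/, before a voiced consonant — surfaces as [oː] (rule 4).
/b/ (between /o/ and /d/): rule 3 targets it, but not word-finally → unchanged [b].
/d/ (between /b/ and /i/): rule 3 targets it, but not word-finally → unchanged [d].
Rule 4 applies to /i/ (between /d/ and /b/: before a voiced consonant) → [iː].
/b/ (between /i/ and /j/) fails the environment for rule 3, so it stays [b].
/j/ (between /b/ and /i/): no rule targets it → [j].
/i/ (between /j/ and /ʃ/) is in the target of rule 4 but the environment (before a voiced consonant) is not met → [i].
/ʃ/ — between /i/ and /o/, between two vowels — surfaces as [ʒ] (rule 2).
/o/ (word-final): rule 4 targets it, but not before a voiced consonant → unchanged [o].

[doːbdiːbjiʒo]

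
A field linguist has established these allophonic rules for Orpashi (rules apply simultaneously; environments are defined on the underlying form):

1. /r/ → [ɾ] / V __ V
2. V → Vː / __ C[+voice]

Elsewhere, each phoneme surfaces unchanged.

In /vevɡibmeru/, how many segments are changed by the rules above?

Segments that undergo a rule: /e/ → [eː] (rule 2); /i/ → [iː] (rule 2); /e/ → [eː] (rule 2); /r/ → [ɾ] (rule 1).
All other segments surface unchanged.

4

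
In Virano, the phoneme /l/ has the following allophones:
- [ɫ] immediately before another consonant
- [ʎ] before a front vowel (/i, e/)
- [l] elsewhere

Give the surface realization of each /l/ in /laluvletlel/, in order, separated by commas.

[l], [l], [ʎ], [ʎ], [l]

Occurrence 1 (position 1): no conditioning environment matches → elsewhere allophone [l].
Occurrence 2 (position 3): no conditioning environment matches → elsewhere allophone [l].
Occurrence 3 (position 6): before a front vowel (/i, e/) → [ʎ].
Occurrence 4 (position 9): before a front vowel (/i, e/) → [ʎ].
Occurrence 5 (position 11): no conditioning environment matches → elsewhere allophone [l].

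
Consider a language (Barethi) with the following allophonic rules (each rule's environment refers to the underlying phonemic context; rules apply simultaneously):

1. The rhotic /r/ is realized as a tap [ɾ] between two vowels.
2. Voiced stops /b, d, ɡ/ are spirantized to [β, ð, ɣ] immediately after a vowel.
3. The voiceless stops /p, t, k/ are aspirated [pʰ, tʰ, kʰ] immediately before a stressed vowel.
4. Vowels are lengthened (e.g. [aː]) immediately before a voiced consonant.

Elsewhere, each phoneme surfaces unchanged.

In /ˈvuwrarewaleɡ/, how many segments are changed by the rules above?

Segments that undergo a rule: /u/ → [uː] (rule 4); /a/ → [aː] (rule 4); /r/ → [ɾ] (rule 1); /e/ → [eː] (rule 4); /a/ → [aː] (rule 4); /e/ → [eː] (rule 4); /ɡ/ → [ɣ] (rule 2).
All other segments surface unchanged.

7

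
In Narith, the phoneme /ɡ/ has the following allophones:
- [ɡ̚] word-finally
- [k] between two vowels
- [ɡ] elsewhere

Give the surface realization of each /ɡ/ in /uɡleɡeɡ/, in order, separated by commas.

[ɡ], [k], [ɡ̚]

Occurrence 1 (position 2): no conditioning environment matches → elsewhere allophone [ɡ].
Occurrence 2 (position 5): between two vowels → [k].
Occurrence 3 (position 7): word-finally → [ɡ̚].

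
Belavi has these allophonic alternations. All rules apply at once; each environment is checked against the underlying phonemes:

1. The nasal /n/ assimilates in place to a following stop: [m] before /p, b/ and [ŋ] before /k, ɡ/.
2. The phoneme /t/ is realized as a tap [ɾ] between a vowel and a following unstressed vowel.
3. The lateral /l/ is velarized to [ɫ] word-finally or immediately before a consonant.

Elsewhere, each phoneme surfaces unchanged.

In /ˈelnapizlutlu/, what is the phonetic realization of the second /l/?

/l/ — between /z/ and /u/; rule 3 does not apply here → [l].

[l]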